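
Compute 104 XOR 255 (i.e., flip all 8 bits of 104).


104 ^ 255 = 151

151


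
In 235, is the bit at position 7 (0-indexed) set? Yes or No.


0b11101011, bit 7 = 1. Yes

Yes


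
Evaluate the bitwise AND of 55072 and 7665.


0b1101011100100000 & 0b1110111110001 = 0b1010100100000 = 5408

5408


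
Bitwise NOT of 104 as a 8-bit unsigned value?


~0b1101000 = 0b10010111 = 151 (8-bit unsigned)

151


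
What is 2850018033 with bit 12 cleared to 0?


2850018033 & ~(1 << 12) = 2850013937

2850013937


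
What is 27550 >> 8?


0b110101110011110 >> 8 = 0b1101011 = 107

107


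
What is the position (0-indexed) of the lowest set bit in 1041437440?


0b111110000100110001001100000000. Lowest set bit at position 8

8


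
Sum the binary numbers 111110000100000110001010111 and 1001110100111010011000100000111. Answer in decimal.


111110000100000110001010111 + 1001110100111010011000100000111 = 1010110010111110011110101011110 = 1449082206

1449082206


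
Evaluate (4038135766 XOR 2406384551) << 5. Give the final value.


Step 1: 4038135766 ^ 2406384551 = 2145356913
Step 2: 2145356913 << 5 = 68651421216

68651421216


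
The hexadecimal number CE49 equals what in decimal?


CE49 hex = 52809 decimal

52809


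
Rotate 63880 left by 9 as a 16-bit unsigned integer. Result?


Rotate 0b1111100110001000 left by 9 (16-bit) = 0b1000111110011 = 4595

4595


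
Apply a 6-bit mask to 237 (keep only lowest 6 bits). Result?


237 & 63 = 45

45


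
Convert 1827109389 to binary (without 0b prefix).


1827109389 = 1101100111001110111101000001101 in binary

1101100111001110111101000001101


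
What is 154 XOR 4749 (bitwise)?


0b10011010 ^ 0b1001010001101 = 0b1001000010111 = 4631

4631


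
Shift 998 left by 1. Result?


0b1111100110 << 1 = 0b11111001100 = 1996

1996


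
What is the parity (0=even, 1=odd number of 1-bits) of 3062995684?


0b10110110100100011001101011100100 has 16 ones => parity 0

0


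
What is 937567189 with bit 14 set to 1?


937567189 | (1 << 14) = 937567189 | 16384 = 937583573

937583573


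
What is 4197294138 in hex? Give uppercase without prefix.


4197294138 = FA2DA03A hex

FA2DA03A


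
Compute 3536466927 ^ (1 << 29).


3536466927 ^ (1 << 29) = 3536466927 ^ 536870912 = 4073337839

4073337839


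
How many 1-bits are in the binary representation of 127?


0b1111111 has 7 set bits

7


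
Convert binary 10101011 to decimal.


10101011 in decimal = 171

171


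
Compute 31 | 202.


0b11111 | 0b11001010 = 0b11011111 = 223

223


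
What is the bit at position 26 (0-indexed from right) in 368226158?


0b10101111100101010111101101110, position 26 = 1

1


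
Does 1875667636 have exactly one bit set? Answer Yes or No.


0b1101111110011000110101010110100. Multiple bits set => No

No


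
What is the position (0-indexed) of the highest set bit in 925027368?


0b110111001000101100110000101000. Highest set bit at position 29

29


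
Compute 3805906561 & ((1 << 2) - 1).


3805906561 & 3 = 1

1


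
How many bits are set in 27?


0b11011 has 4 set bits

4


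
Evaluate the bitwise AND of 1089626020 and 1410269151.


0b1000000111100100101111110100100 & 0b1010100000011101111111111011111 = 0b1000000000000100101111110000100 = 1073897348

1073897348


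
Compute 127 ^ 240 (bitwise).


0b1111111 ^ 0b11110000 = 0b10001111 = 143

143


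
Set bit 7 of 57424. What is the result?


57424 | (1 << 7) = 57424 | 128 = 57552

57552


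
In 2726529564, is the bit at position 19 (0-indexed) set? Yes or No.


0b10100010100000111000101000011100, bit 19 = 0. No

No


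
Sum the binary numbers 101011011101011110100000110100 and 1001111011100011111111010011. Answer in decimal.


101011011101011110100000110100 + 1001111011100011111111010011 = 110101011001000010100000000111 = 895756295

895756295


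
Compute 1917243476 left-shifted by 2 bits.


0b1110010010001101101000001010100 << 2 = 0b111001001000110110100000101010000 = 7668973904

7668973904


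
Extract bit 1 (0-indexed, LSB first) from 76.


0b1001100, position 1 = 0

0


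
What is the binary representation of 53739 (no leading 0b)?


53739 = 1101000111101011 in binary

1101000111101011


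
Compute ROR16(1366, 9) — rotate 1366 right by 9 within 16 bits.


Rotate 0b10101010110 right by 9 (16-bit) = 0b1010101100000010 = 43778

43778


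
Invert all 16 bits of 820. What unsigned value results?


820 ^ 65535 = 64715

64715


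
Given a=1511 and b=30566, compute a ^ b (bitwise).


1511 ^ 30566 = 29313

29313


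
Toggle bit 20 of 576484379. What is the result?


576484379 ^ (1 << 20) = 576484379 ^ 1048576 = 575435803

575435803


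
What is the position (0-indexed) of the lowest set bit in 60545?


0b1110110010000001. Lowest set bit at position 0

0


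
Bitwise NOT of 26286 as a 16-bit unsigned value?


~0b110011010101110 = 0b1001100101010001 = 39249 (16-bit unsigned)

39249


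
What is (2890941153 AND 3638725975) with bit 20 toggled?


Step 1: 2890941153 & 3638725975 = 2285895745
Step 2: 2285895745 ^ (1 << 20) = 2285895745 ^ 1048576 = 2286944321

2286944321


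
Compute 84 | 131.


0b1010100 | 0b10000011 = 0b11010111 = 215

215


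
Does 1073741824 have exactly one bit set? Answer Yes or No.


0b1000000000000000000000000000000. Only one bit set => Yes

Yes


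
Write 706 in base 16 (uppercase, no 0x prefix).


706 = 2C2 hex

2C2


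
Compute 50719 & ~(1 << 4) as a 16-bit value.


50719 & ~(1 << 4) = 50703

50703


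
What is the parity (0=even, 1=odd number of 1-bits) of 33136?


0b1000000101110000 has 5 ones => parity 1

1


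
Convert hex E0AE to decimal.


E0AE hex = 57518 decimal

57518


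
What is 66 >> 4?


0b1000010 >> 4 = 0b100 = 4

4


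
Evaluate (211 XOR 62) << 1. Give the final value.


Step 1: 211 ^ 62 = 237
Step 2: 237 << 1 = 474

474


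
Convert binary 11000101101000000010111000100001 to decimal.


11000101101000000010111000100001 in decimal = 3315609121

3315609121


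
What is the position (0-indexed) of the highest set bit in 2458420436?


0b10010010100010001000010011010100. Highest set bit at position 31

31


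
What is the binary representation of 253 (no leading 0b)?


253 = 11111101 in binary

11111101


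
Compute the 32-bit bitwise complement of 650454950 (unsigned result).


~0b100110110001010010011110100110 = 0b11011001001110101101100001011001 = 3644512345 (32-bit unsigned)

3644512345


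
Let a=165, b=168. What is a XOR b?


165 ^ 168 = 13

13


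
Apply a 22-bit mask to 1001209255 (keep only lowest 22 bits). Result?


1001209255 & 4194303 = 2964903

2964903


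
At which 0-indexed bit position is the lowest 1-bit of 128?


0b10000000. Lowest set bit at position 7

7


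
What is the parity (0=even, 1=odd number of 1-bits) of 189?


0b10111101 has 6 ones => parity 0

0


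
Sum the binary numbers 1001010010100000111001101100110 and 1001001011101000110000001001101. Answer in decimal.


1001010010100000111001101100110 + 1001001011101000110000001001101 = 10010011110001001101001110110011 = 2479150003

2479150003


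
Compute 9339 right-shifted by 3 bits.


0b10010001111011 >> 3 = 0b10010001111 = 1167

1167


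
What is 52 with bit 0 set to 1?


52 | (1 << 0) = 52 | 1 = 53

53


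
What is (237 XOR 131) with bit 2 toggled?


Step 1: 237 ^ 131 = 110
Step 2: 110 ^ (1 << 2) = 110 ^ 4 = 106

106


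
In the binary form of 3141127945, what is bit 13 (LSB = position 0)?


0b10111011001110011100111100001001, position 13 = 0

0


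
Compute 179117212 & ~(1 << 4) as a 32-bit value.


179117212 & ~(1 << 4) = 179117196

179117196


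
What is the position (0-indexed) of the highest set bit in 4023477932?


0b11101111110100010110011010101100. Highest set bit at position 31

31


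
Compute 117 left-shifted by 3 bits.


0b1110101 << 3 = 0b1110101000 = 936

936


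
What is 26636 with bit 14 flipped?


26636 ^ (1 << 14) = 26636 ^ 16384 = 10252

10252


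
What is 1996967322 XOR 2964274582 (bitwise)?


0b1110111000001110100110110011010 ^ 0b10110000101011110011110110010110 = 0b11000111101010000111000000001100 = 3349704716

3349704716


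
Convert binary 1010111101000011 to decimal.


1010111101000011 in decimal = 44867

44867


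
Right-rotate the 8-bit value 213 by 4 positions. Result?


Rotate 0b11010101 right by 4 (8-bit) = 0b1011101 = 93

93


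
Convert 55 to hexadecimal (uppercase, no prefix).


55 = 37 hex

37


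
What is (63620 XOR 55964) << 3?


Step 1: 63620 ^ 55964 = 8728
Step 2: 8728 << 3 = 69824

69824


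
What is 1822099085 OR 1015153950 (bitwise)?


0b1101100100110110000011010001101 | 0b111100100000100000010100011110 = 0b1111100100110110000011110011111 = 2090534815

2090534815


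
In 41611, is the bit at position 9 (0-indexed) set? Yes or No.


0b1010001010001011, bit 9 = 1. Yes

Yes


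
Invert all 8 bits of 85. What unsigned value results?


85 ^ 255 = 170

170


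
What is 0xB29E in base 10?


B29E hex = 45726 decimal

45726


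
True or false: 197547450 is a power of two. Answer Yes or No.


0b1011110001100101010110111010. Multiple bits set => No

No


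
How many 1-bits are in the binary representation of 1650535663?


0b1100010011000010010110011101111 has 16 set bits

16


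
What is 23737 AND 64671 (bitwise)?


0b101110010111001 & 0b1111110010011111 = 0b101110010011001 = 23705

23705


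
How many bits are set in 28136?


0b110110111101000 has 9 set bits

9


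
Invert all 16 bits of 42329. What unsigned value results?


42329 ^ 65535 = 23206

23206


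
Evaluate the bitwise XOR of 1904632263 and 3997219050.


0b1110001100001100110000111000111 ^ 0b11101110010000001011100011101010 = 0b10011111110001101101100100101101 = 2680609069

2680609069


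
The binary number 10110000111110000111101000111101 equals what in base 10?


10110000111110000111101000111101 in decimal = 2969074237

2969074237


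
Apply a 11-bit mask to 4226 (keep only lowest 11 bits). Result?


4226 & 2047 = 130

130


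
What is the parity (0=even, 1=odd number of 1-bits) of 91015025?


0b101011011001100011101110001 has 15 ones => parity 1

1


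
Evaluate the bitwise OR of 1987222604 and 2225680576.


0b1110110011100101001110001001100 | 0b10000100101010010011000011000000 = 0b11110110111110111011110011001100 = 4143693004

4143693004


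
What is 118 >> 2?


0b1110110 >> 2 = 0b11101 = 29

29


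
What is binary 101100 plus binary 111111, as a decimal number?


101100 + 111111 = 1101011 = 107

107


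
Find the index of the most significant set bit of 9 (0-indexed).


0b1001. Highest set bit at position 3

3


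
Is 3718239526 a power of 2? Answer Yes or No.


0b11011101100111111101010100100110. Multiple bits set => No

No


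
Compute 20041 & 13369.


0b100111001001001 & 0b11010000111001 = 0b10000001001 = 1033

1033


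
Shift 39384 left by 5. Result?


0b1001100111011000 << 5 = 0b100110011101100000000 = 1260288

1260288


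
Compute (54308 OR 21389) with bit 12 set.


Step 1: 54308 | 21389 = 55213
Step 2: 55213 | (1 << 12) = 55213 | 4096 = 55213

55213


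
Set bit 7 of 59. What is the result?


59 | (1 << 7) = 59 | 128 = 187

187


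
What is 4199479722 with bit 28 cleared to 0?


4199479722 & ~(1 << 28) = 3931044266

3931044266


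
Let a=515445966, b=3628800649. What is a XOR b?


515445966 ^ 3628800649 = 3337752135

3337752135


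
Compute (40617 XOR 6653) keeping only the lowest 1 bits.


Step 1: 40617 ^ 6653 = 34644
Step 2: 34644 & 1 = 0

0


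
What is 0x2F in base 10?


2F hex = 47 decimal

47


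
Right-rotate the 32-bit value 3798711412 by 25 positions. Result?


Rotate 0b11100010011010111011110001110100 right by 25 (32-bit) = 0b110101110111100011101001110001 = 903756401

903756401


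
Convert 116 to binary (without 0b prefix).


116 = 1110100 in binary

1110100


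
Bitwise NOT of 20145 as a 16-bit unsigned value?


~0b100111010110001 = 0b1011000101001110 = 45390 (16-bit unsigned)

45390


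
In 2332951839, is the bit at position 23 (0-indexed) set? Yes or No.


0b10001011000011100000010100011111, bit 23 = 0. No

No


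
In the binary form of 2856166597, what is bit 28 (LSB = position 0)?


0b10101010001111011010010011000101, position 28 = 0

0


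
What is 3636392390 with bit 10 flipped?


3636392390 ^ (1 << 10) = 3636392390 ^ 1024 = 3636393414

3636393414


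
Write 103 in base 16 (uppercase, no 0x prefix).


103 = 67 hex

67


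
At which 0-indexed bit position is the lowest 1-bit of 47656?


0b1011101000101000. Lowest set bit at position 3

3


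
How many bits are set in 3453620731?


0b11001101110110100001000111111011 has 19 set bits

19


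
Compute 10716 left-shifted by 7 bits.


0b10100111011100 << 7 = 0b101001110111000000000 = 1371648

1371648


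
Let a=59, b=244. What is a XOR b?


59 ^ 244 = 207

207


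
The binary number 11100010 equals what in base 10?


11100010 in decimal = 226

226


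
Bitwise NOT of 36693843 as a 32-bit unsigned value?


~0b10001011111110011101010011 = 0b11111101110100000001100010101100 = 4258273452 (32-bit unsigned)

4258273452


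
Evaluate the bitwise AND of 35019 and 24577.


0b1000100011001011 & 0b110000000000001 = 0b1 = 1

1


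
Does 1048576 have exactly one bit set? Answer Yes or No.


0b100000000000000000000. Only one bit set => Yes

Yes


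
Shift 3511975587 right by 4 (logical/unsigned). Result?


0b11010001010101000111111010100011 >> 4 = 0b1101000101010100011111101010 = 219498474

219498474


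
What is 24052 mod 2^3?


24052 & 7 = 4

4


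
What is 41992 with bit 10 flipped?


41992 ^ (1 << 10) = 41992 ^ 1024 = 40968

40968


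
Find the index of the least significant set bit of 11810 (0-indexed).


0b10111000100010. Lowest set bit at position 1

1


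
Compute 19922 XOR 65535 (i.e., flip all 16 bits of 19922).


19922 ^ 65535 = 45613

45613


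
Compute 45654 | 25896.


0b1011001001010110 | 0b110010100101000 = 0b1111011101111110 = 63358

63358


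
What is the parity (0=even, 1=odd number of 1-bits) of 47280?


0b1011100010110000 has 7 ones => parity 1

1


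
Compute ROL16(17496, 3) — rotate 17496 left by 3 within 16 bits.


Rotate 0b100010001011000 left by 3 (16-bit) = 0b10001011000010 = 8898

8898


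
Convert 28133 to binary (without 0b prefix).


28133 = 110110111100101 in binary

110110111100101


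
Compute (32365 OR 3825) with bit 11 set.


Step 1: 32365 | 3825 = 32509
Step 2: 32509 | (1 << 11) = 32509 | 2048 = 32509

32509


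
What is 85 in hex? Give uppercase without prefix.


85 = 55 hex

55


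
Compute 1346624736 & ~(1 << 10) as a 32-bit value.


1346624736 & ~(1 << 10) = 1346623712

1346623712


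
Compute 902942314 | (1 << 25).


902942314 | (1 << 25) = 902942314 | 33554432 = 936496746

936496746


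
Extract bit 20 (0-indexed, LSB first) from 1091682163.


0b1000001000100011011111101110011, position 20 = 1

1


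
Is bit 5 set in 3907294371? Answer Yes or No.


0b11101000111001001001010010100011, bit 5 = 1. Yes

Yes


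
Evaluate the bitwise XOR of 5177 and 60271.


0b1010000111001 ^ 0b1110101101101111 = 0b1111111101010110 = 65366

65366


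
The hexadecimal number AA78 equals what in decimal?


AA78 hex = 43640 decimal

43640


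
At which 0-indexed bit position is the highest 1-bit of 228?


0b11100100. Highest set bit at position 7

7


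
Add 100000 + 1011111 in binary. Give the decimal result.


100000 + 1011111 = 1111111 = 127

127


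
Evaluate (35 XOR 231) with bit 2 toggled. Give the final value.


Step 1: 35 ^ 231 = 196
Step 2: 196 ^ (1 << 2) = 196 ^ 4 = 192

192


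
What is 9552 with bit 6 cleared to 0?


9552 & ~(1 << 6) = 9488

9488


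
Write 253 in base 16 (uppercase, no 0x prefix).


253 = FD hex

FD


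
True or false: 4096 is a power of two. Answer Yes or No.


0b1000000000000. Only one bit set => Yes

Yes


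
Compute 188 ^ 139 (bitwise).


0b10111100 ^ 0b10001011 = 0b110111 = 55

55


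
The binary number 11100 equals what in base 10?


11100 in decimal = 28

28


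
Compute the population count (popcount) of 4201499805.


0b11111010011011011100110010011101 has 20 set bits

20


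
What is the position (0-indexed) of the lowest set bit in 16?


0b10000. Lowest set bit at position 4

4


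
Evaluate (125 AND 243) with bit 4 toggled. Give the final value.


Step 1: 125 & 243 = 113
Step 2: 113 ^ (1 << 4) = 113 ^ 16 = 97

97


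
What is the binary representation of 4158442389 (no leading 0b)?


4158442389 = 11110111110111001100101110010101 in binary

11110111110111001100101110010101


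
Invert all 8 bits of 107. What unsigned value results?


107 ^ 255 = 148

148


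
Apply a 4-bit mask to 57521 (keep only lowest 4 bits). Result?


57521 & 15 = 1

1


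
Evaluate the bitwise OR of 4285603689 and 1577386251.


0b11111111011100010001111101101001 | 0b1011110000001010000000100001011 = 0b11111111011101010001111101101011 = 4285865835

4285865835


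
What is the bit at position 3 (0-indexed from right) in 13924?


0b11011001100100, position 3 = 0

0


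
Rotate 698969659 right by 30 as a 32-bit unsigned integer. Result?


Rotate 0b101001101010010110111000111011 right by 30 (32-bit) = 0b10100110101001011011100011101100 = 2795878636

2795878636


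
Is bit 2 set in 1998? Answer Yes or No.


0b11111001110, bit 2 = 1. Yes

Yes


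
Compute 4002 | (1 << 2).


4002 | (1 << 2) = 4002 | 4 = 4006

4006


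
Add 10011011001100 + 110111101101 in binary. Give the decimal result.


10011011001100 + 110111101101 = 11010010111001 = 13497

13497


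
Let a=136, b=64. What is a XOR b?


136 ^ 64 = 200

200


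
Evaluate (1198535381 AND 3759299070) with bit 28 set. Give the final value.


Step 1: 1198535381 & 3759299070 = 1074794708
Step 2: 1074794708 | (1 << 28) = 1074794708 | 268435456 = 1343230164

1343230164


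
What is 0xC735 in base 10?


C735 hex = 50997 decimal

50997


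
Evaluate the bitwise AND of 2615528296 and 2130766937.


0b10011011111001011100101101101000 & 0b1111111000000001110110001011001 = 0b11011000000001100100001001000 = 453036104

453036104


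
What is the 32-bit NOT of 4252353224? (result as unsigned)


~0b11111101011101011100001011001000 = 0b10100010100011110100110111 = 42614071 (32-bit unsigned)

42614071


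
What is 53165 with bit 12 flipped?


53165 ^ (1 << 12) = 53165 ^ 4096 = 57261

57261


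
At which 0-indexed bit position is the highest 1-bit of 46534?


0b1011010111000110. Highest set bit at position 15

15


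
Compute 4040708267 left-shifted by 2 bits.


0b11110000110110000101000010101011 << 2 = 0b1111000011011000010100001010101100 = 16162833068

16162833068


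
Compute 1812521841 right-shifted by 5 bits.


0b1101100000010001110001101110001 >> 5 = 0b11011000000100011100011011 = 56641307

56641307


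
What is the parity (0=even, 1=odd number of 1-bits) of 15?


0b1111 has 4 ones => parity 0

0


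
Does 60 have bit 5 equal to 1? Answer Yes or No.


0b111100, bit 5 = 1. Yes

Yes


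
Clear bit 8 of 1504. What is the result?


1504 & ~(1 << 8) = 1248

1248


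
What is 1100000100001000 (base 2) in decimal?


1100000100001000 in decimal = 49416

49416


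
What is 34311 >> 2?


0b1000011000000111 >> 2 = 0b10000110000001 = 8577

8577


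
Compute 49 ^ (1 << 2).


49 ^ (1 << 2) = 49 ^ 4 = 53

53


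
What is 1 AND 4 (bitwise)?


0b1 & 0b100 = 0b0 = 0

0


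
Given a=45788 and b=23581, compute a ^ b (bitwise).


45788 ^ 23581 = 61121

61121


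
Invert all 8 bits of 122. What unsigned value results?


122 ^ 255 = 133

133


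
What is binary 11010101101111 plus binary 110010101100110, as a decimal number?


11010101101111 + 110010101100110 = 1001101011010101 = 39637

39637


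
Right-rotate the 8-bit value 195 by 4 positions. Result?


Rotate 0b11000011 right by 4 (8-bit) = 0b111100 = 60

60


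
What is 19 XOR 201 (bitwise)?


0b10011 ^ 0b11001001 = 0b11011010 = 218

218


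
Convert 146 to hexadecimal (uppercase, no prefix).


146 = 92 hex

92


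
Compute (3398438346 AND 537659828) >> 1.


Step 1: 3398438346 & 537659828 = 2432
Step 2: 2432 >> 1 = 1216

1216


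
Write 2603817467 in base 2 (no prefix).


2603817467 = 10011011001100110001100111111011 in binary

10011011001100110001100111111011


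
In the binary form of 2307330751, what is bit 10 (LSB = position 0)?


0b10001001100001110001001010111111, position 10 = 0

0


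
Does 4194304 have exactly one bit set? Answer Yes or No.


0b10000000000000000000000. Only one bit set => Yes

Yes


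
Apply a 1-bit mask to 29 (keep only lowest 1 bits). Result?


29 & 1 = 1

1


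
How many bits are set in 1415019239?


0b1010100010101110111101011100111 has 19 set bits

19


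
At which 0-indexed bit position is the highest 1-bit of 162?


0b10100010. Highest set bit at position 7

7


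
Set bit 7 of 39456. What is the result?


39456 | (1 << 7) = 39456 | 128 = 39584

39584


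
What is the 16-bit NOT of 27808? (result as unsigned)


~0b110110010100000 = 0b1001001101011111 = 37727 (16-bit unsigned)

37727


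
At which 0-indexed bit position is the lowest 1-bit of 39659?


0b1001101011101011. Lowest set bit at position 0

0


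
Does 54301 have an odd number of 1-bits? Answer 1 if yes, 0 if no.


0b1101010000011101 has 8 ones => parity 0

0


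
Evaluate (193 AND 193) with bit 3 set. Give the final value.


Step 1: 193 & 193 = 193
Step 2: 193 | (1 << 3) = 193 | 8 = 201

201


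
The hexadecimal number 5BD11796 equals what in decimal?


5BD11796 hex = 1540429718 decimal

1540429718


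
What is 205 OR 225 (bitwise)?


0b11001101 | 0b11100001 = 0b11101101 = 237

237


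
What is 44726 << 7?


0b1010111010110110 << 7 = 0b10101110101101100000000 = 5724928

5724928


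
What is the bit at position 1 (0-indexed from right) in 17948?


0b100011000011100, position 1 = 0

0


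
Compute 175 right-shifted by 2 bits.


0b10101111 >> 2 = 0b101011 = 43

43


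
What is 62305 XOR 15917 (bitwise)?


0b1111001101100001 ^ 0b11111000101101 = 0b1100110101001100 = 52556

52556


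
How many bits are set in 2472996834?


0b10010011011001101110111111100010 has 19 set bits

19


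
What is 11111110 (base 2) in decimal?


11111110 in decimal = 254

254


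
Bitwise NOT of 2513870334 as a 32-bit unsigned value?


~0b10010101110101101001110111111110 = 0b1101010001010010110001000000001 = 1781096961 (32-bit unsigned)

1781096961


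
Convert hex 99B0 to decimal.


99B0 hex = 39344 decimal

39344


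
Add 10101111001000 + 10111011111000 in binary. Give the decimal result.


10101111001000 + 10111011111000 = 101101011000000 = 23232

23232


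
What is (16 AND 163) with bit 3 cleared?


Step 1: 16 & 163 = 0
Step 2: 0 & ~(1 << 3) = 0

0


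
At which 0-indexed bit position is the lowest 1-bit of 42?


0b101010. Lowest set bit at position 1

1


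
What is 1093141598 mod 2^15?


1093141598 & 32767 = 1118

1118


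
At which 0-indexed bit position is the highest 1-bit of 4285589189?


0b11111111011100001110011011000101. Highest set bit at position 31

31


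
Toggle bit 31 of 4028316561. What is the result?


4028316561 ^ (1 << 31) = 4028316561 ^ 2147483648 = 1880832913

1880832913


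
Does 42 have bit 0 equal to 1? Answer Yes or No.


0b101010, bit 0 = 0. No

No


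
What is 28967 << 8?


0b111000100100111 << 8 = 0b11100010010011100000000 = 7415552

7415552


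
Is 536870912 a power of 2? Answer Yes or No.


0b100000000000000000000000000000. Only one bit set => Yes

Yes


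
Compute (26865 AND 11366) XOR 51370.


Step 1: 26865 & 11366 = 10336
Step 2: 10336 ^ 51370 = 57546

57546


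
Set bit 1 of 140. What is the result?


140 | (1 << 1) = 140 | 2 = 142

142


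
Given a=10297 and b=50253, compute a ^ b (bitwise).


10297 ^ 50253 = 60532

60532


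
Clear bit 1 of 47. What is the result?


47 & ~(1 << 1) = 45

45


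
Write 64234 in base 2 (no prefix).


64234 = 1111101011101010 in binary

1111101011101010


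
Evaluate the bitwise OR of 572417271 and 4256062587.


0b100010000111100110010011110111 | 0b11111101101011100101110001111011 = 0b11111111101111100111110011111111 = 4290673919

4290673919


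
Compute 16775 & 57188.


0b100000110000111 & 0b1101111101100100 = 0b100000100000100 = 16644

16644


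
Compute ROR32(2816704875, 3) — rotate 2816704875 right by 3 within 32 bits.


Rotate 0b10100111111000111000000101101011 right by 3 (32-bit) = 0b1110100111111000111000000101101 = 1962700845

1962700845


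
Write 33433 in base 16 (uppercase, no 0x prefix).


33433 = 8299 hex

8299


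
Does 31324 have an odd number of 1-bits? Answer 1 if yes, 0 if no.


0b111101001011100 has 9 ones => parity 1

1


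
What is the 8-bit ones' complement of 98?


98 ^ 255 = 157

157


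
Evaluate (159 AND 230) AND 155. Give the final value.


Step 1: 159 & 230 = 134
Step 2: 134 & 155 = 130

130


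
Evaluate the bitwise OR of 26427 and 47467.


0b110011100111011 | 0b1011100101101011 = 0b1111111101111011 = 65403

65403


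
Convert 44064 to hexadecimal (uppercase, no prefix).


44064 = AC20 hex

AC20


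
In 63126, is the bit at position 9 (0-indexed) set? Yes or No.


0b1111011010010110, bit 9 = 1. Yes

Yes


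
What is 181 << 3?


0b10110101 << 3 = 0b10110101000 = 1448

1448


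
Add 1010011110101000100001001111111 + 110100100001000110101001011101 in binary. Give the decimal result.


1010011110101000100001001111111 + 110100100001000110101001011101 = 10001000010110001010110011011100 = 2287512796

2287512796


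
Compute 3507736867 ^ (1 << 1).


3507736867 ^ (1 << 1) = 3507736867 ^ 2 = 3507736865

3507736865


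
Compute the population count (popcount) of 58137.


0b1110001100011001 has 8 set bits

8


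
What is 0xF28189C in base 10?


F28189C hex = 254285980 decimal

254285980


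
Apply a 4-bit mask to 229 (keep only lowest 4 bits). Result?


229 & 15 = 5

5


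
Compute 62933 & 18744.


0b1111010111010101 & 0b100100100111000 = 0b100000100010000 = 16656

16656


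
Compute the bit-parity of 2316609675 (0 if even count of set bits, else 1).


0b10001010000101001010100010001011 has 12 ones => parity 0

0


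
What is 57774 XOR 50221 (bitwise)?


0b1110000110101110 ^ 0b1100010000101101 = 0b10010110000011 = 9603

9603


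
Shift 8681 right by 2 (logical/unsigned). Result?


0b10000111101001 >> 2 = 0b100001111010 = 2170

2170


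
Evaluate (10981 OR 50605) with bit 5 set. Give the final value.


Step 1: 10981 | 50605 = 61421
Step 2: 61421 | (1 << 5) = 61421 | 32 = 61421

61421


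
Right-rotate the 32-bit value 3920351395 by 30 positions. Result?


Rotate 0b11101001101010111101000010100011 right by 30 (32-bit) = 0b10100110101011110100001010001111 = 2796503695

2796503695


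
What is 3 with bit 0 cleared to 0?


3 & ~(1 << 0) = 2

2


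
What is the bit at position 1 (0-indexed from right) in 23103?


0b101101000111111, position 1 = 1

1


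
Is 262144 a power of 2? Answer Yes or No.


0b1000000000000000000. Only one bit set => Yes

Yes


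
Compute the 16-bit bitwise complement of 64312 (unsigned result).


~0b1111101100111000 = 0b10011000111 = 1223 (16-bit unsigned)

1223


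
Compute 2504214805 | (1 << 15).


2504214805 | (1 << 15) = 2504214805 | 32768 = 2504247573

2504247573


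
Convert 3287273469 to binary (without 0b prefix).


3287273469 = 11000011111011111100111111111101 in binary

11000011111011111100111111111101


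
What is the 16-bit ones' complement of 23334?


23334 ^ 65535 = 42201

42201


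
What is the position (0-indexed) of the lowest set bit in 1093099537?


0b1000001001001110110000000010001. Lowest set bit at position 0

0


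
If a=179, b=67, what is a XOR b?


179 ^ 67 = 240

240


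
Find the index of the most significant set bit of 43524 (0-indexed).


0b1010101000000100. Highest set bit at position 15

15


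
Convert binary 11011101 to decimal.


11011101 in decimal = 221

221


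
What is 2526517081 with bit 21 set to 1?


2526517081 | (1 << 21) = 2526517081 | 2097152 = 2528614233

2528614233


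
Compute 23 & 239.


0b10111 & 0b11101111 = 0b111 = 7

7


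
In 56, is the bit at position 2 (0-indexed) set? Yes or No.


0b111000, bit 2 = 0. No

No


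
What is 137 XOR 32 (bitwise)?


0b10001001 ^ 0b100000 = 0b10101001 = 169

169


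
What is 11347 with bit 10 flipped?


11347 ^ (1 << 10) = 11347 ^ 1024 = 10323

10323


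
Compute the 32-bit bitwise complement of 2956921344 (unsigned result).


~0b10110000001111110000101000000000 = 0b1001111110000001111010111111111 = 1338045951 (32-bit unsigned)

1338045951


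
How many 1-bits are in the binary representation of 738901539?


0b101100000010101011111000100011 has 14 set bits

14


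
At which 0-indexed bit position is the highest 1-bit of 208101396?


0b1100011001110110000000010100. Highest set bit at position 27

27


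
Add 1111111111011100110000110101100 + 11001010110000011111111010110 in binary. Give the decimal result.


1111111111011100110000110101100 + 11001010110000011111111010110 = 10011001010001101010000110000010 = 2571542914

2571542914


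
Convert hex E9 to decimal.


E9 hex = 233 decimal

233


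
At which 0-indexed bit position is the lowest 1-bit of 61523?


0b1111000001010011. Lowest set bit at position 0

0


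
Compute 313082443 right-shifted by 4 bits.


0b10010101010010100001001001011 >> 4 = 0b1001010101001010000100100 = 19567652

19567652


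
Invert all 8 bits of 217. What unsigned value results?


217 ^ 255 = 38

38


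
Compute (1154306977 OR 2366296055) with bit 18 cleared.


Step 1: 1154306977 | 2366296055 = 3452952567
Step 2: 3452952567 & ~(1 << 18) = 3452690423

3452690423


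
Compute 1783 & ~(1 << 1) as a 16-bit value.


1783 & ~(1 << 1) = 1781

1781


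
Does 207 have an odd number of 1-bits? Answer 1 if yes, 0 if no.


0b11001111 has 6 ones => parity 0

0


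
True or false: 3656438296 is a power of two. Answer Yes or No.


0b11011001111100001101001000011000. Multiple bits set => No

No


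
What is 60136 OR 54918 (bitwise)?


0b1110101011101000 | 0b1101011010000110 = 0b1111111011101110 = 65262

65262


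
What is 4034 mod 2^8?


4034 & 255 = 194

194


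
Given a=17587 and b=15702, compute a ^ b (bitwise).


17587 ^ 15702 = 31205

31205


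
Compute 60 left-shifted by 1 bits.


0b111100 << 1 = 0b1111000 = 120

120


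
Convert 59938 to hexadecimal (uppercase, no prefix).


59938 = EA22 hex

EA22


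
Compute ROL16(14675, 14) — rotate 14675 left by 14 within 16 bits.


Rotate 0b11100101010011 left by 14 (16-bit) = 0b1100111001010100 = 52820

52820


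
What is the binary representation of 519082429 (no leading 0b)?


519082429 = 11110111100001001000110111101 in binary

11110111100001001000110111101


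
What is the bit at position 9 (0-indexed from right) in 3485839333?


0b11001111110001011010111111100101, position 9 = 1

1


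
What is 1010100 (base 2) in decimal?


1010100 in decimal = 84

84


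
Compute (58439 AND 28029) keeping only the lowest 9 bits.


Step 1: 58439 & 28029 = 25669
Step 2: 25669 & 511 = 69

69


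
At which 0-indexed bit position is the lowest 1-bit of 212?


0b11010100. Lowest set bit at position 2

2


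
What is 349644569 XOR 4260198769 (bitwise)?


0b10100110101110010011100011001 ^ 0b11111101111011010111100101110001 = 0b11101001001110100101111001101000 = 3912916584

3912916584


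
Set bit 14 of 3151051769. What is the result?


3151051769 | (1 << 14) = 3151051769 | 16384 = 3151068153

3151068153


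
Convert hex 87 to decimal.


87 hex = 135 decimal

135


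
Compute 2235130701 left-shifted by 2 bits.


0b10000101001110010110001101001101 << 2 = 0b1000010100111001011000110100110100 = 8940522804

8940522804


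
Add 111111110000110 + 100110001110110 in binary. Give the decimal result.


111111110000110 + 100110001110110 = 1100101111111100 = 52220

52220


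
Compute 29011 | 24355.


0b111000101010011 | 0b101111100100011 = 0b111111101110011 = 32627

32627


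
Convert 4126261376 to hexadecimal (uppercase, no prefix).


4126261376 = F5F1C080 hex

F5F1C080


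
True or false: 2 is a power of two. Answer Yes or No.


0b10. Only one bit set => Yes

Yes


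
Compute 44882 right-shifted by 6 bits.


0b1010111101010010 >> 6 = 0b1010111101 = 701

701


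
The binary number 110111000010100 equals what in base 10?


110111000010100 in decimal = 28180

28180


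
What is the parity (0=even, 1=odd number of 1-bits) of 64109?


0b1111101001101101 has 11 ones => parity 1

1


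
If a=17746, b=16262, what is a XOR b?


17746 ^ 16262 = 31444

31444


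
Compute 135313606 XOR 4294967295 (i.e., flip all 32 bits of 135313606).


135313606 ^ 4294967295 = 4159653689

4159653689


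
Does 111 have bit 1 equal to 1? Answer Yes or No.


0b1101111, bit 1 = 1. Yes

Yes


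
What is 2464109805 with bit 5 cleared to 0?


2464109805 & ~(1 << 5) = 2464109773

2464109773


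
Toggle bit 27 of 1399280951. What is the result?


1399280951 ^ (1 << 27) = 1399280951 ^ 134217728 = 1533498679

1533498679


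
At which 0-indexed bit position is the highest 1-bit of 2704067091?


0b10100001001011001100101000010011. Highest set bit at position 31

31


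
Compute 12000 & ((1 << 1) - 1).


12000 & 1 = 0

0


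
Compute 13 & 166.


0b1101 & 0b10100110 = 0b100 = 4

4


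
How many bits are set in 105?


0b1101001 has 4 set bits

4


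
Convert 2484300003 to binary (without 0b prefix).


2484300003 = 10010100000100110110100011100011 in binary

10010100000100110110100011100011


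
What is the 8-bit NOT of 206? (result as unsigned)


~0b11001110 = 0b110001 = 49 (8-bit unsigned)

49


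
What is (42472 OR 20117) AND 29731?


Step 1: 42472 | 20117 = 61437
Step 2: 61437 & 29731 = 25633

25633


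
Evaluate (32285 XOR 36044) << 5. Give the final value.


Step 1: 32285 ^ 36044 = 62161
Step 2: 62161 << 5 = 1989152

1989152


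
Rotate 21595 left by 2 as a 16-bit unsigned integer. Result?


Rotate 0b101010001011011 left by 2 (16-bit) = 0b101000101101101 = 20845

20845


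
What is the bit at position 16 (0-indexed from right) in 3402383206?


0b11001010110011000011111101100110, position 16 = 0

0


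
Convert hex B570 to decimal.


B570 hex = 46448 decimal

46448


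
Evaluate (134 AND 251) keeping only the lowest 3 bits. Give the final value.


Step 1: 134 & 251 = 130
Step 2: 130 & 7 = 2

2


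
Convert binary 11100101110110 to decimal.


11100101110110 in decimal = 14710

14710


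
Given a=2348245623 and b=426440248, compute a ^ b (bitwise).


2348245623 ^ 426440248 = 2459800655

2459800655


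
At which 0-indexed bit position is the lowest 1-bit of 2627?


0b101001000011. Lowest set bit at position 0

0


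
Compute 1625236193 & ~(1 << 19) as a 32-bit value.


1625236193 & ~(1 << 19) = 1624711905

1624711905


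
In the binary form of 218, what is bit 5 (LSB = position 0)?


0b11011010, position 5 = 0

0


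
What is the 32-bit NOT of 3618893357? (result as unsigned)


~0b11010111101100111110111000101101 = 0b101000010011000001000111010010 = 676073938 (32-bit unsigned)

676073938


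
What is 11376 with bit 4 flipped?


11376 ^ (1 << 4) = 11376 ^ 16 = 11360

11360


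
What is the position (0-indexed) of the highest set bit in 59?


0b111011. Highest set bit at position 5

5


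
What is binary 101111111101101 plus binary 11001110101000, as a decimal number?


101111111101101 + 11001110101000 = 1001001110010101 = 37781

37781


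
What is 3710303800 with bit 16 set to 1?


3710303800 | (1 << 16) = 3710303800 | 65536 = 3710369336

3710369336


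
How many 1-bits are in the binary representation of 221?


0b11011101 has 6 set bits

6


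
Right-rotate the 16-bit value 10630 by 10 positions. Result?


Rotate 0b10100110000110 right by 10 (16-bit) = 0b110000110001010 = 24970

24970


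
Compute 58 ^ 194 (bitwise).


0b111010 ^ 0b11000010 = 0b11111000 = 248

248


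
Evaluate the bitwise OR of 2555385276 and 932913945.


0b10011000010100000001010110111100 | 0b110111100110110010001100011001 = 0b10111111110110110011011110111101 = 3218814909

3218814909


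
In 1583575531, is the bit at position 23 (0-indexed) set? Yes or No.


0b1011110011000110111000111101011, bit 23 = 0. No

No


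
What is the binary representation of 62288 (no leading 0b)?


62288 = 1111001101010000 in binary

1111001101010000


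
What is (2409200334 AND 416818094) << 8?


Step 1: 2409200334 & 416818094 = 144188046
Step 2: 144188046 << 8 = 36912139776

36912139776


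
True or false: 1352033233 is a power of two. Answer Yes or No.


0b1010000100101100110001111010001. Multiple bits set => No

No


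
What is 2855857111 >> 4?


0b10101010001110001110101111010111 >> 4 = 0b1010101000111000111010111101 = 178491069

178491069


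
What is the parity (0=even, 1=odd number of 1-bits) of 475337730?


0b11100010101010001010000000010 has 10 ones => parity 0

0


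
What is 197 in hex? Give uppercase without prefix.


197 = C5 hex

C5


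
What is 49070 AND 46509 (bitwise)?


0b1011111110101110 & 0b1011010110101101 = 0b1011010110101100 = 46508

46508


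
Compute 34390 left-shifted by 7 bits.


0b1000011001010110 << 7 = 0b10000110010101100000000 = 4401920

4401920


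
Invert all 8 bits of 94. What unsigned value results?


94 ^ 255 = 161

161


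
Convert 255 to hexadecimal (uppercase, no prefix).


255 = FF hex

FF


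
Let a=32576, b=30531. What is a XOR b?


32576 ^ 30531 = 2051

2051


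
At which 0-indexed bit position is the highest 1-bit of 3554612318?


0b11010011110111110001010001011110. Highest set bit at position 31

31


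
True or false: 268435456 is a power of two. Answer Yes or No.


0b10000000000000000000000000000. Only one bit set => Yes

Yes
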